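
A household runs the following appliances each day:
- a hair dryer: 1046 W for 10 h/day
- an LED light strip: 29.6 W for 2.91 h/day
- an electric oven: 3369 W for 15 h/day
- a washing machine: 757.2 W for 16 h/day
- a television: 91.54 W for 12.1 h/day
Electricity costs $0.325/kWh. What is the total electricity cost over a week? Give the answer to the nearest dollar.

hair dryer: 1046 W × 10 h × 7 d = 73,220 Wh = 73.22 kWh
LED light strip: 29.6 W × 2.91 h × 7 d = 603 Wh = 0.603 kWh
electric oven: 3369 W × 15 h × 7 d = 353,745 Wh = 353.7 kWh
washing machine: 757.2 W × 16 h × 7 d = 84,806 Wh = 84.81 kWh
television: 91.54 W × 12.1 h × 7 d = 7,753 Wh = 7.753 kWh
Total energy = 73.22 + 0.603 + 353.7 + 84.81 + 7.753 = 520.1 kWh
Cost = 520.1 kWh × $0.325 = $169.04 ≈ $169

$169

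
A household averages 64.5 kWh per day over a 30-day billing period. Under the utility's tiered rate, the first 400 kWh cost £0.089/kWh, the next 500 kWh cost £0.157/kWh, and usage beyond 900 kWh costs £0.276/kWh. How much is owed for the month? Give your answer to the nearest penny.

£399.76

Usage = 64.5 kWh/day × 30 days = 1935 kWh
First 400 kWh × £0.089 = £35.60
Next 500 kWh × £0.157 = £78.50
Remaining 1035 kWh × £0.276 = £285.66
Total = £399.76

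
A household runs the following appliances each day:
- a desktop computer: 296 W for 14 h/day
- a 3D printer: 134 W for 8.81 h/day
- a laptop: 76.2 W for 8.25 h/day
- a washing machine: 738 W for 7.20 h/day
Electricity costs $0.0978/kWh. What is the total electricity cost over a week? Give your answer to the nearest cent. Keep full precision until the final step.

$7.71

desktop computer: 296 W × 14 h × 7 d = 29,008 Wh = 29.01 kWh
3D printer: 134 W × 8.81 h × 7 d = 8,264 Wh = 8.264 kWh
laptop: 76.2 W × 8.25 h × 7 d = 4,401 Wh = 4.401 kWh
washing machine: 738 W × 7.20 h × 7 d = 37,195 Wh = 37.2 kWh
Total energy = 29.01 + 8.264 + 4.401 + 37.2 = 78.87 kWh
Cost = 78.87 kWh × $0.0978 = $7.71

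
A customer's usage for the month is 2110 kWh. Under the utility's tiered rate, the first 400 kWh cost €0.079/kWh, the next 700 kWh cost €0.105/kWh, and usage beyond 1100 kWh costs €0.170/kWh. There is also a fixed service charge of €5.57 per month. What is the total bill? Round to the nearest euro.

€282

First 400 kWh × €0.079 = €31.60
Next 700 kWh × €0.105 = €73.50
Remaining 1010 kWh × €0.170 = €171.70
Energy charge = €276.80; + service €5.57 = €282.37 ≈ €282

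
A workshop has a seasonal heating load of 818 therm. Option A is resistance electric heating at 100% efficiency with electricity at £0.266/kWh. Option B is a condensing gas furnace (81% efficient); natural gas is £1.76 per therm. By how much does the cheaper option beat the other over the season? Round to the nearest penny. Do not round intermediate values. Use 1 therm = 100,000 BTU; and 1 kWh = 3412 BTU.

£4599.76

Heat load = 818 therm × 100,000 = 81,800,000 BTU
Gas: input = 81,800,000 / 0.810 = 100,987,654 BTU = 1,010 therm → 1,010 × £1.76 = £1,777.38
Electric: 81,800,000 BTU / 3412 = 23,970 kWh → × £0.266 = £6,377.14
Difference = |£1,777.38 − £6,377.14| = £4,599.76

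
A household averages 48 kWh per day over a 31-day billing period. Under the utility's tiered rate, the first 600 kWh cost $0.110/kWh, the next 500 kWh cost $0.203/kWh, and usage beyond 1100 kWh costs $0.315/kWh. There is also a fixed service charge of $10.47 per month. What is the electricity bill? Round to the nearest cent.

$300.19

Usage = 48 kWh/day × 31 days = 1488 kWh
First 600 kWh × $0.110 = $66.00
Next 500 kWh × $0.203 = $101.50
Remaining 388 kWh × $0.315 = $122.22
Energy charge = $289.72; + service $10.47 = $300.19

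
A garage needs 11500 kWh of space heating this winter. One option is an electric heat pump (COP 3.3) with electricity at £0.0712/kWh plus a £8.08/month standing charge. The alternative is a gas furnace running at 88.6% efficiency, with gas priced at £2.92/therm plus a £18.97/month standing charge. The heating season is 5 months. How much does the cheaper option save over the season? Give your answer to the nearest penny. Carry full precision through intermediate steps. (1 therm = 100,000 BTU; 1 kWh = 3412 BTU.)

£1099.50

Heat load = 11500 kWh × 3412 = 39,238,000 BTU
Gas: input = 39,238,000 / 0.886 = 44,286,682 BTU = 442.9 therm → 442.9 × £2.92 = £1,293.17; + 5 × £18.97 standing = £1,388.02
Heat pump: 39,238,000 BTU / 3412 = 11,500 kWh heat; / 3.3 = 3,485 kWh in → × £0.0712 = £248.12; + 5 × £8.08 standing = £288.52
Difference = |£1,388.02 − £288.52| = £1,099.50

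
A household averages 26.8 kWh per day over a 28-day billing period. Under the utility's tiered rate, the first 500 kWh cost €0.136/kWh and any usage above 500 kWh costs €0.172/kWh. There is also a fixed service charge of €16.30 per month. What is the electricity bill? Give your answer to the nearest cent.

€127.37

Usage = 26.8 kWh/day × 28 days = 750.4 kWh
First 500 kWh × €0.136 = €68.00
Remaining 250.4 kWh × €0.172 = €43.07
Energy charge = €111.07; + service €16.30 = €127.37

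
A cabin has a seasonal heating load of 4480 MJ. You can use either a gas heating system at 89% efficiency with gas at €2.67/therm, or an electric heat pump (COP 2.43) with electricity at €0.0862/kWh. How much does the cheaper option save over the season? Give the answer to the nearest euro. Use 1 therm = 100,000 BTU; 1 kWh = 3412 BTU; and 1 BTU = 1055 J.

€83

Heat load = 4480 MJ = 4,480,000,000 J / 1055 = 4,246,445 BTU
Gas: input = 4,246,445 / 0.89 = 4,771,287 BTU = 47.71 therm → 47.71 × €2.67 = €127.39
Heat pump: 4,246,445 BTU / 3412 = 1,245 kWh heat; / 2.43 = 512.2 kWh in → × €0.0862 = €44.15
Difference = |€127.39 − €44.15| = €83.24 ≈ €83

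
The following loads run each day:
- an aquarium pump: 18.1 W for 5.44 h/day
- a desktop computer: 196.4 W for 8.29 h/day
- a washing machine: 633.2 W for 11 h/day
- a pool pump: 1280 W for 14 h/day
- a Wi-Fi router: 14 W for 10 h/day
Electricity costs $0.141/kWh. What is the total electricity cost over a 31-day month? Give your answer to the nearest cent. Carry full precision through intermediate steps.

$116.93

aquarium pump: 18.1 W × 5.44 h × 31 d = 3,052 Wh = 3.052 kWh
desktop computer: 196.4 W × 8.29 h × 31 d = 50,473 Wh = 50.47 kWh
washing machine: 633.2 W × 11 h × 31 d = 215,921 Wh = 215.9 kWh
pool pump: 1280 W × 14 h × 31 d = 555,520 Wh = 555.5 kWh
Wi-Fi router: 14 W × 10 h × 31 d = 4,340 Wh = 4.34 kWh
Total energy = 3.052 + 50.47 + 215.9 + 555.5 + 4.34 = 829.3 kWh
Cost = 829.3 kWh × $0.141 = $116.93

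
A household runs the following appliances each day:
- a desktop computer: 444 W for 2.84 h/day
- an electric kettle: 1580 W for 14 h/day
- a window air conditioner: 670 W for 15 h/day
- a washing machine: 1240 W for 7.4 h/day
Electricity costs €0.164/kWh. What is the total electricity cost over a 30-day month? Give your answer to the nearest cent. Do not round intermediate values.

desktop computer: 444 W × 2.84 h × 30 d = 37,829 Wh = 37.83 kWh
electric kettle: 1580 W × 14 h × 30 d = 663,600 Wh = 663.6 kWh
window air conditioner: 670 W × 15 h × 30 d = 301,500 Wh = 301.5 kWh
washing machine: 1240 W × 7.4 h × 30 d = 275,280 Wh = 275.3 kWh
Total energy = 37.83 + 663.6 + 301.5 + 275.3 = 1,278 kWh
Cost = 1,278 kWh × €0.164 = €209.63

€209.63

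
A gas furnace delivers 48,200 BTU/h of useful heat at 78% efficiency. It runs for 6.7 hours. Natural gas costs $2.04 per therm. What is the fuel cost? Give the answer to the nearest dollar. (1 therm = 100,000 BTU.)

Heat delivered = 48,200 BTU/h × 6.7 h = 322,940 BTU
Gas input = 322,940 / 0.78 = 414,026 BTU
= 414,026 / 100,000 = 4.14 therm
Cost = 4.14 × $2.04/therm = $8.45 ≈ $8

$8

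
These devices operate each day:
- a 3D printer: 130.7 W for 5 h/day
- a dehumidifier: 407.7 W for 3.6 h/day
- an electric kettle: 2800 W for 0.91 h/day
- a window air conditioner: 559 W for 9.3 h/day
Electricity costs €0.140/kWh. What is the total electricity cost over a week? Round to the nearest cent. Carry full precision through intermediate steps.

3D printer: 130.7 W × 5 h × 7 d = 4,574 Wh = 4.574 kWh
dehumidifier: 407.7 W × 3.6 h × 7 d = 10,274 Wh = 10.27 kWh
electric kettle: 2800 W × 0.91 h × 7 d = 17,836 Wh = 17.84 kWh
window air conditioner: 559 W × 9.3 h × 7 d = 36,391 Wh = 36.39 kWh
Total energy = 4.574 + 10.27 + 17.84 + 36.39 = 69.08 kWh
Cost = 69.08 kWh × €0.140 = €9.67

€9.67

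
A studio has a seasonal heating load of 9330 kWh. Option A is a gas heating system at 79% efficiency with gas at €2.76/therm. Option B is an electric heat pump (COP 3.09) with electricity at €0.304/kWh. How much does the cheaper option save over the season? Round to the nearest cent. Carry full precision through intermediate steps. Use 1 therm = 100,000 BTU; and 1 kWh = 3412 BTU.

Heat load = 9330 kWh × 3412 = 31,833,960 BTU
Gas: input = 31,833,960 / 0.79 = 40,296,152 BTU = 403 therm → 403 × €2.76 = €1,112.17
Heat pump: 31,833,960 BTU / 3412 = 9,330 kWh heat; / 3.09 = 3,019 kWh in → × €0.304 = €917.90
Difference = |€1,112.17 − €917.90| = €194.27

€194.27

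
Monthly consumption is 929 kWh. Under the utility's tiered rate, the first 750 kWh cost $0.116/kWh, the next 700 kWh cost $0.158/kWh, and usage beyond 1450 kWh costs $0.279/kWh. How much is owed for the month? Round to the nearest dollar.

First 750 kWh × $0.116 = $87.00
Next 179 kWh × $0.158 = $28.28
Remaining tier: 0 kWh (not reached)
Total = $115.28 ≈ $115

$115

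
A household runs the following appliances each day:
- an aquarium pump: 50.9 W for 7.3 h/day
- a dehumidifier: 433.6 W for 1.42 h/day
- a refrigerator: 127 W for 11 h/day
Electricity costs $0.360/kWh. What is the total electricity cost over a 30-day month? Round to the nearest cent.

aquarium pump: 50.9 W × 7.3 h × 30 d = 11,147 Wh = 11.15 kWh
dehumidifier: 433.6 W × 1.42 h × 30 d = 18,471 Wh = 18.47 kWh
refrigerator: 127 W × 11 h × 30 d = 41,910 Wh = 41.91 kWh
Total energy = 11.15 + 18.47 + 41.91 = 71.53 kWh
Cost = 71.53 kWh × $0.360 = $25.75

$25.75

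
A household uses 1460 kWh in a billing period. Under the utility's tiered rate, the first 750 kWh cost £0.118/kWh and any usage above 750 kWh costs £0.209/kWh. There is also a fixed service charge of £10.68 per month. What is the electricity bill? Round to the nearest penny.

First 750 kWh × £0.118 = £88.50
Remaining 710 kWh × £0.209 = £148.39
Energy charge = £236.89; + service £10.68 = £247.57

£247.57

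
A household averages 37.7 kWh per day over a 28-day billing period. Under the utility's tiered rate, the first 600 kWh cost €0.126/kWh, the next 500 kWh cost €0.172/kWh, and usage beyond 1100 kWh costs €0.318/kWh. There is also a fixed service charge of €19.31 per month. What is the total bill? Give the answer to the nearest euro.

€173

Usage = 37.7 kWh/day × 28 days = 1055.6 kWh
First 600 kWh × €0.126 = €75.60
Next 455.6 kWh × €0.172 = €78.36
Remaining tier: 0 kWh (not reached)
Energy charge = €153.96; + service €19.31 = €173.27 ≈ €173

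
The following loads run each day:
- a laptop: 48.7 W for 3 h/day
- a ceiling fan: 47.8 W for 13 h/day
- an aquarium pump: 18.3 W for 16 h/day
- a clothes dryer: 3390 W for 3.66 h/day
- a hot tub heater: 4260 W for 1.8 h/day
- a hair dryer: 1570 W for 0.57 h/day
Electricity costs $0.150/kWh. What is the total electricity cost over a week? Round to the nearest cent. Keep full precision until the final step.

laptop: 48.7 W × 3 h × 7 d = 1,023 Wh = 1.023 kWh
ceiling fan: 47.8 W × 13 h × 7 d = 4,350 Wh = 4.35 kWh
aquarium pump: 18.3 W × 16 h × 7 d = 2,050 Wh = 2.05 kWh
clothes dryer: 3390 W × 3.66 h × 7 d = 86,852 Wh = 86.85 kWh
hot tub heater: 4260 W × 1.8 h × 7 d = 53,676 Wh = 53.68 kWh
hair dryer: 1570 W × 0.57 h × 7 d = 6,264 Wh = 6.264 kWh
Total energy = 1.023 + 4.35 + 2.05 + 86.85 + 53.68 + 6.264 = 154.2 kWh
Cost = 154.2 kWh × $0.150 = $23.13

$23.13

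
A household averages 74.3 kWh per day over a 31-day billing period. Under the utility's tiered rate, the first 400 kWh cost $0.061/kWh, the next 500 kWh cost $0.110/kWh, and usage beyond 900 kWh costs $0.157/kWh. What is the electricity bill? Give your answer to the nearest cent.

Usage = 74.3 kWh/day × 31 days = 2303.3 kWh
First 400 kWh × $0.061 = $24.40
Next 500 kWh × $0.110 = $55.00
Remaining 1403.3 kWh × $0.157 = $220.32
Total = $299.72

$299.72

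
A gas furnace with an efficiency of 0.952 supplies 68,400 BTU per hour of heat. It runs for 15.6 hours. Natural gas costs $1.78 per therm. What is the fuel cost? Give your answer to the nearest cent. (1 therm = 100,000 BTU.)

$19.95

Heat delivered = 68,400 BTU/h × 15.6 h = 1,067,040 BTU
Gas input = 1,067,040 / 0.952 = 1,120,840 BTU
= 1,120,840 / 100,000 = 11.21 therm
Cost = 11.21 × $1.78/therm = $19.95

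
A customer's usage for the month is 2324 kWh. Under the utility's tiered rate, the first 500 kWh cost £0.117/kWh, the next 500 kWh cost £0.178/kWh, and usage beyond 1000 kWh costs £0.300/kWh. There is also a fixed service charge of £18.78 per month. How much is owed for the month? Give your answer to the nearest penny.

£563.48

First 500 kWh × £0.117 = £58.50
Next 500 kWh × £0.178 = £89.00
Remaining 1324 kWh × £0.300 = £397.20
Energy charge = £544.70; + service £18.78 = £563.48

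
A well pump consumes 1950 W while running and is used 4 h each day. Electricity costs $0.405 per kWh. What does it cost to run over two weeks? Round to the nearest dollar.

Energy = 1950 W × 4 h/day × 14 days = 109,200 Wh = 109.2 kWh
Cost = 109.2 kWh × $0.405/kWh = $44.23 ≈ $44

$44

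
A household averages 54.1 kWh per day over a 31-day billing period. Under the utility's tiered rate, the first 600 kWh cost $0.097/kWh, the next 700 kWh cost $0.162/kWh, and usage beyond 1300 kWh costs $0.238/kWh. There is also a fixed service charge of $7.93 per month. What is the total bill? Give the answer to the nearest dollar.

Usage = 54.1 kWh/day × 31 days = 1677.1 kWh
First 600 kWh × $0.097 = $58.20
Next 700 kWh × $0.162 = $113.40
Remaining 377.1 kWh × $0.238 = $89.75
Energy charge = $261.35; + service $7.93 = $269.28 ≈ $269

$269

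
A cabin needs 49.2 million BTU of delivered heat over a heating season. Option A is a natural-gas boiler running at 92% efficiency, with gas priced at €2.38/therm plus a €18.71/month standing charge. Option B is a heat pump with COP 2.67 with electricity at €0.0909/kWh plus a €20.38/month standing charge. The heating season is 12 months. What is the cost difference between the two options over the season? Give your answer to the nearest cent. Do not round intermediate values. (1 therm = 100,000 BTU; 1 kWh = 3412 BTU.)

€761.82

Heat load = 49.2 × 10⁶ BTU = 49,200,000 BTU
Gas: input = 49,200,000 / 0.92 = 53,478,261 BTU = 534.8 therm → 534.8 × €2.38 = €1,272.78; + 12 × €18.71 standing = €1,497.30
Heat pump: 49,200,000 BTU / 3412 = 14,420 kWh heat; / 2.67 = 5,401 kWh in → × €0.0909 = €490.92; + 12 × €20.38 standing = €735.48
Difference = |€1,497.30 − €735.48| = €761.82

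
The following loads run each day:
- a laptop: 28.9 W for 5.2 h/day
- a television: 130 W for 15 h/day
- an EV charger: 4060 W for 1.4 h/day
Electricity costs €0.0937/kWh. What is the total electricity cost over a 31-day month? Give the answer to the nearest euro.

€23

laptop: 28.9 W × 5.2 h × 31 d = 4,659 Wh = 4.659 kWh
television: 130 W × 15 h × 31 d = 60,450 Wh = 60.45 kWh
EV charger: 4060 W × 1.4 h × 31 d = 176,204 Wh = 176.2 kWh
Total energy = 4.659 + 60.45 + 176.2 = 241.3 kWh
Cost = 241.3 kWh × €0.0937 = €22.61 ≈ €23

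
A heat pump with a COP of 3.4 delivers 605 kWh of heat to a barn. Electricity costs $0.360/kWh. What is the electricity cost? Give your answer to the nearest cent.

$64.06

Electrical input = 605 kWh / 3.4 = 177.9 kWh
Cost = 177.9 × $0.360/kWh = $64.06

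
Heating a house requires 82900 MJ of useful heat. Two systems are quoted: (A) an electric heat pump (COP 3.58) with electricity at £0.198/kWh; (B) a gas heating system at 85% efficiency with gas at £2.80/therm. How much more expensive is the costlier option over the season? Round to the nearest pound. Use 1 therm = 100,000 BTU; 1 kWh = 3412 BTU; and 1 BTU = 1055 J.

Heat load = 82900 MJ = 82,900,000,000 J / 1055 = 78,578,199 BTU
Gas: input = 78,578,199 / 0.85 = 92,444,940 BTU = 924.4 therm → 924.4 × £2.80 = £2,588.46
Heat pump: 78,578,199 BTU / 3412 = 23,030 kWh heat; / 3.58 = 6,433 kWh in → × £0.198 = £1,273.72
Difference = |£2,588.46 − £1,273.72| = £1,314.73 ≈ £1315

£1315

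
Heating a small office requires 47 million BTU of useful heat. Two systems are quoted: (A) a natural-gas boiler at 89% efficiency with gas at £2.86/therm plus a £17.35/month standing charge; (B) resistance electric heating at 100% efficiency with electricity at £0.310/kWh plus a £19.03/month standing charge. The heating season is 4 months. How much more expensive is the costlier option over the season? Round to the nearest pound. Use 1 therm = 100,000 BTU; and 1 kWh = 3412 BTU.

Heat load = 47 × 10⁶ BTU = 47,000,000 BTU
Gas: input = 47,000,000 / 0.890 = 52,808,989 BTU = 528.1 therm → 528.1 × £2.86 = £1,510.34; + 4 × £17.35 standing = £1,579.74
Electric: 47,000,000 BTU / 3412 = 13,770 kWh → × £0.310 = £4,270.22; + 4 × £19.03 standing = £4,346.34
Difference = |£1,579.74 − £4,346.34| = £2,766.61 ≈ £2767

£2767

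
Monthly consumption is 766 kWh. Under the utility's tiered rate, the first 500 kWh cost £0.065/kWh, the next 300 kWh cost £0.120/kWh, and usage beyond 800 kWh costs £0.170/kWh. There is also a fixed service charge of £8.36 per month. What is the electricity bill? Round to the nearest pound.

First 500 kWh × £0.065 = £32.50
Next 266 kWh × £0.120 = £31.92
Remaining tier: 0 kWh (not reached)
Energy charge = £64.42; + service £8.36 = £72.78 ≈ £73

£73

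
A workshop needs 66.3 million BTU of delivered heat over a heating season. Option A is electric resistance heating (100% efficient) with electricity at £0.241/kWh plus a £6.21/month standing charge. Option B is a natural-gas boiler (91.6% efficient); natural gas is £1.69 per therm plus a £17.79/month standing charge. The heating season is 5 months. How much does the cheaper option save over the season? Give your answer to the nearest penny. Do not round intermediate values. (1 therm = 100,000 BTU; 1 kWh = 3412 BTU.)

£3401.85

Heat load = 66.3 × 10⁶ BTU = 66,300,000 BTU
Gas: input = 66,300,000 / 0.916 = 72,379,913 BTU = 723.8 therm → 723.8 × £1.69 = £1,223.22; + 5 × £17.79 standing = £1,312.17
Electric: 66,300,000 BTU / 3412 = 19,430 kWh → × £0.241 = £4,682.97; + 5 × £6.21 standing = £4,714.02
Difference = |£1,312.17 − £4,714.02| = £3,401.85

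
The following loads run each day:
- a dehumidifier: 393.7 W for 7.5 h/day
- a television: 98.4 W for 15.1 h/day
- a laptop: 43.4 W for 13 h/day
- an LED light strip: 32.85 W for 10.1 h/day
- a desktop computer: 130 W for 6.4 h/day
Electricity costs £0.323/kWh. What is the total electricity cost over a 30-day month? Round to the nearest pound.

dehumidifier: 393.7 W × 7.5 h × 30 d = 88,582 Wh = 88.58 kWh
television: 98.4 W × 15.1 h × 30 d = 44,575 Wh = 44.58 kWh
laptop: 43.4 W × 13 h × 30 d = 16,926 Wh = 16.93 kWh
LED light strip: 32.85 W × 10.1 h × 30 d = 9,954 Wh = 9.954 kWh
desktop computer: 130 W × 6.4 h × 30 d = 24,960 Wh = 24.96 kWh
Total energy = 88.58 + 44.58 + 16.93 + 9.954 + 24.96 = 185 kWh
Cost = 185 kWh × £0.323 = £59.75 ≈ £60

£60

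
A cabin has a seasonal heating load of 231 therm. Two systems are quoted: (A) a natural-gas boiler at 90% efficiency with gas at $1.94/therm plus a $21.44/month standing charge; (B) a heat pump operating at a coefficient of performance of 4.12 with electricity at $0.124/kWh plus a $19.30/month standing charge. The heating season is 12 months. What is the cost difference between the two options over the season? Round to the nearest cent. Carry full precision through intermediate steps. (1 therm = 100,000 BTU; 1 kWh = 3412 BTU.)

$319.85

Heat load = 231 therm × 100,000 = 23,100,000 BTU
Gas: input = 23,100,000 / 0.90 = 25,666,667 BTU = 256.7 therm → 256.7 × $1.94 = $497.93; + 12 × $21.44 standing = $755.21
Heat pump: 23,100,000 BTU / 3412 = 6,770 kWh heat; / 4.12 = 1,643 kWh in → × $0.124 = $203.76; + 12 × $19.30 standing = $435.36
Difference = |$755.21 − $435.36| = $319.85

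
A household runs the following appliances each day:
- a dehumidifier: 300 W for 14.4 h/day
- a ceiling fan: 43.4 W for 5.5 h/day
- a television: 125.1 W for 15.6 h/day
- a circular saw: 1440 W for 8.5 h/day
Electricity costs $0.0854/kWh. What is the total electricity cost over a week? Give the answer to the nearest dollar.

dehumidifier: 300 W × 14.4 h × 7 d = 30,240 Wh = 30.24 kWh
ceiling fan: 43.4 W × 5.5 h × 7 d = 1,671 Wh = 1.671 kWh
television: 125.1 W × 15.6 h × 7 d = 13,661 Wh = 13.66 kWh
circular saw: 1440 W × 8.5 h × 7 d = 85,680 Wh = 85.68 kWh
Total energy = 30.24 + 1.671 + 13.66 + 85.68 = 131.3 kWh
Cost = 131.3 kWh × $0.0854 = $11.21 ≈ $11

$11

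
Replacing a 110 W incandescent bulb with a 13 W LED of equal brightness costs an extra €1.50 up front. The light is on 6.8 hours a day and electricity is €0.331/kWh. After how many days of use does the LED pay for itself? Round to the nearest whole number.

Power saved = 110 − 13 = 97 W
Daily energy saved = 97 W × 6.8 h = 659.6 Wh = 0.6596 kWh
Daily savings = 0.6596 × €0.331 = €0.2183
Payback = €1.50 / €0.2183 per day = 6.87 days

7 days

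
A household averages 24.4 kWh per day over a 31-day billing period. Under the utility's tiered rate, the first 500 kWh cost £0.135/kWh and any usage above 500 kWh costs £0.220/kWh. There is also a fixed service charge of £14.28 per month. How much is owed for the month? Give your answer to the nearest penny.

Usage = 24.4 kWh/day × 31 days = 756.4 kWh
First 500 kWh × £0.135 = £67.50
Remaining 256.4 kWh × £0.220 = £56.41
Energy charge = £123.91; + service £14.28 = £138.19

£138.19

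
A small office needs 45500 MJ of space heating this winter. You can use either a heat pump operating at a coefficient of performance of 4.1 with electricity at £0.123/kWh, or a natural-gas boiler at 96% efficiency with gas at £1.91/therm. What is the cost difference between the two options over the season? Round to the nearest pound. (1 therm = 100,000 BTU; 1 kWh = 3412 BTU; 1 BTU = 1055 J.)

Heat load = 45500 MJ = 45,500,000,000 J / 1055 = 43,127,962 BTU
Gas: input = 43,127,962 / 0.96 = 44,924,961 BTU = 449.2 therm → 449.2 × £1.91 = £858.07
Heat pump: 43,127,962 BTU / 3412 = 12,640 kWh heat; / 4.1 = 3,083 kWh in → × £0.123 = £379.20
Difference = |£858.07 − £379.20| = £478.86 ≈ £479

£479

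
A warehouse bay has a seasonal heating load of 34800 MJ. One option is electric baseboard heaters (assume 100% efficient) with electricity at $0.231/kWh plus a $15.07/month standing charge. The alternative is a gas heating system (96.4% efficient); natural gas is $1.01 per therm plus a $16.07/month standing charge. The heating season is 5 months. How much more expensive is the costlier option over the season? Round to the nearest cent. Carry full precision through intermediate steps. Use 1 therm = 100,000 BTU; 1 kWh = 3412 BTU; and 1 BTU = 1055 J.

Heat load = 34800 MJ = 34,800,000,000 J / 1055 = 32,985,782 BTU
Gas: input = 32,985,782 / 0.964 = 34,217,616 BTU = 342.2 therm → 342.2 × $1.01 = $345.60; + 5 × $16.07 standing = $425.95
Electric: 32,985,782 BTU / 3412 = 9,668 kWh → × $0.231 = $2,233.21; + 5 × $15.07 standing = $2,308.56
Difference = |$425.95 − $2,308.56| = $1,882.61

$1882.61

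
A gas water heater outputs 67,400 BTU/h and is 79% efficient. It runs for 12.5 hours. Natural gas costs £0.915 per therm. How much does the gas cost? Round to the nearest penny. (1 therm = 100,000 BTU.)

Heat delivered = 67,400 BTU/h × 12.5 h = 842,500 BTU
Gas input = 842,500 / 0.79 = 1,066,456 BTU
= 1,066,456 / 100,000 = 10.66 therm
Cost = 10.66 × £0.915/therm = £9.76

£9.76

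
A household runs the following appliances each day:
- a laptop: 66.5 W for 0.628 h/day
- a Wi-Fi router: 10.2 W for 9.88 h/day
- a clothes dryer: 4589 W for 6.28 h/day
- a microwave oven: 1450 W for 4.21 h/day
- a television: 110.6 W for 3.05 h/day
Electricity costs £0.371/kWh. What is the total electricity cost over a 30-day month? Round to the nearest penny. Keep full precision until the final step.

laptop: 66.5 W × 0.628 h × 30 d = 1,253 Wh = 1.253 kWh
Wi-Fi router: 10.2 W × 9.88 h × 30 d = 3,023 Wh = 3.023 kWh
clothes dryer: 4589 W × 6.28 h × 30 d = 864,568 Wh = 864.6 kWh
microwave oven: 1450 W × 4.21 h × 30 d = 183,135 Wh = 183.1 kWh
television: 110.6 W × 3.05 h × 30 d = 10,120 Wh = 10.12 kWh
Total energy = 1.253 + 3.023 + 864.6 + 183.1 + 10.12 = 1,062 kWh
Cost = 1,062 kWh × £0.371 = £394.04

£394.04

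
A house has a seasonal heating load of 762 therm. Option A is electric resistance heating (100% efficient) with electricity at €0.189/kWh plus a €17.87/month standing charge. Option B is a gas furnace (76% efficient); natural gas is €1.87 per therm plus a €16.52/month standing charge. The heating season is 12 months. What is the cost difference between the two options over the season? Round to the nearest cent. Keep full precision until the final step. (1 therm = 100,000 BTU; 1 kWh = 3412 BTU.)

€2362.21

Heat load = 762 therm × 100,000 = 76,200,000 BTU
Gas: input = 76,200,000 / 0.76 = 100,263,158 BTU = 1,003 therm → 1,003 × €1.87 = €1,874.92; + 12 × €16.52 standing = €2,073.16
Electric: 76,200,000 BTU / 3412 = 22,330 kWh → × €0.189 = €4,220.93; + 12 × €17.87 standing = €4,435.37
Difference = |€2,073.16 − €4,435.37| = €2,362.21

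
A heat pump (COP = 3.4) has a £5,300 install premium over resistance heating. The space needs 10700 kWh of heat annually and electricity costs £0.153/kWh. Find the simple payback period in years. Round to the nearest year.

5 years

Resistance: 10700 kWh × £0.153 = £1,637.10/yr
Heat pump: 10700 / 3.4 = 3147 kWh in → × £0.153 = £481.50/yr
Annual savings = £1,155.60
Payback = £5,300 / £1,155.60 = 4.59 years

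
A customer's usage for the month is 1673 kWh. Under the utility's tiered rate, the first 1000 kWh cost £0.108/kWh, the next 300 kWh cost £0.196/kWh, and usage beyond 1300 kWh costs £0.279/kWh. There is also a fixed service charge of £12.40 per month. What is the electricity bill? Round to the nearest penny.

First 1000 kWh × £0.108 = £108.00
Next 300 kWh × £0.196 = £58.80
Remaining 373 kWh × £0.279 = £104.07
Energy charge = £270.87; + service £12.40 = £283.27

£283.27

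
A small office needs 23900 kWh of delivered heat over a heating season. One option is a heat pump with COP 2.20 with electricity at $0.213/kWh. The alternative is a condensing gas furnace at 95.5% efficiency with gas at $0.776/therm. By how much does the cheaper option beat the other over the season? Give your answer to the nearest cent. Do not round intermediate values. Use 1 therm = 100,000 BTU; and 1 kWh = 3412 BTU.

Heat load = 23900 kWh × 3412 = 81,546,800 BTU
Gas: input = 81,546,800 / 0.955 = 85,389,319 BTU = 853.9 therm → 853.9 × $0.776 = $662.62
Heat pump: 81,546,800 BTU / 3412 = 23,900 kWh heat; / 2.20 = 10,860 kWh in → × $0.213 = $2,313.95
Difference = |$662.62 − $2,313.95| = $1,651.33

$1651.33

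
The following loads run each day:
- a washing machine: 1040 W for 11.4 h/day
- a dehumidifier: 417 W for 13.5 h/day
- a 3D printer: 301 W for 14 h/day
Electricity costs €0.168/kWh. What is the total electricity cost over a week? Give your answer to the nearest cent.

€25.52

washing machine: 1040 W × 11.4 h × 7 d = 82,992 Wh = 82.99 kWh
dehumidifier: 417 W × 13.5 h × 7 d = 39,406 Wh = 39.41 kWh
3D printer: 301 W × 14 h × 7 d = 29,498 Wh = 29.5 kWh
Total energy = 82.99 + 39.41 + 29.5 = 151.9 kWh
Cost = 151.9 kWh × €0.168 = €25.52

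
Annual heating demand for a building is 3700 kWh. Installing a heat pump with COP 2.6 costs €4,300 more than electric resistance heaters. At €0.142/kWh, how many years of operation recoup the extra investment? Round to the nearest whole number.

13 years

Resistance: 3700 kWh × €0.142 = €525.40/yr
Heat pump: 3700 / 2.6 = 1423 kWh in → × €0.142 = €202.08/yr
Annual savings = €323.32
Payback = €4,300 / €323.32 = 13.3 years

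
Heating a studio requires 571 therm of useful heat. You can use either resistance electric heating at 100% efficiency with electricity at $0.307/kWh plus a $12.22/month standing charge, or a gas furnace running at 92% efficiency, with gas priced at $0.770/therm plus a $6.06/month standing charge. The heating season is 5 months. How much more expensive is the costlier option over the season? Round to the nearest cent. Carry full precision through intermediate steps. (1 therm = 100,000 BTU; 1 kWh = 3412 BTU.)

Heat load = 571 therm × 100,000 = 57,100,000 BTU
Gas: input = 57,100,000 / 0.920 = 62,065,217 BTU = 620.7 therm → 620.7 × $0.770 = $477.90; + 5 × $6.06 standing = $508.20
Electric: 57,100,000 BTU / 3412 = 16,740 kWh → × $0.307 = $5,137.66; + 5 × $12.22 standing = $5,198.76
Difference = |$508.20 − $5,198.76| = $4,690.56

$4690.56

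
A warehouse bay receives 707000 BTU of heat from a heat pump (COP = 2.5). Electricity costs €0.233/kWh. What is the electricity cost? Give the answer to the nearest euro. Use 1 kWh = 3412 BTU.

Heat delivered = 707,000 BTU / 3412 = 207.2 kWh
Electrical input = 207.2 kWh / 2.5 = 82.88 kWh
Cost = 82.88 × €0.233/kWh = €19.31 ≈ €19

€19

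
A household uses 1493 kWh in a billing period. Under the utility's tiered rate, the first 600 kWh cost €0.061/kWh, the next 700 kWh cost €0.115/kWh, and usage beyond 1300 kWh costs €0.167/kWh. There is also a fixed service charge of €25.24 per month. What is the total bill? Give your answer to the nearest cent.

First 600 kWh × €0.061 = €36.60
Next 700 kWh × €0.115 = €80.50
Remaining 193 kWh × €0.167 = €32.23
Energy charge = €149.33; + service €25.24 = €174.57

€174.57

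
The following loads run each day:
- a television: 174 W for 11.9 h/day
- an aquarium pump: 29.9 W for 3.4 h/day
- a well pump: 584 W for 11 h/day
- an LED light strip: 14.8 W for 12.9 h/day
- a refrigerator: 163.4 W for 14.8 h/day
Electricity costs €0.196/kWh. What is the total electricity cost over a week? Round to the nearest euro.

television: 174 W × 11.9 h × 7 d = 14,494 Wh = 14.49 kWh
aquarium pump: 29.9 W × 3.4 h × 7 d = 712 Wh = 0.7116 kWh
well pump: 584 W × 11 h × 7 d = 44,968 Wh = 44.97 kWh
LED light strip: 14.8 W × 12.9 h × 7 d = 1,336 Wh = 1.336 kWh
refrigerator: 163.4 W × 14.8 h × 7 d = 16,928 Wh = 16.93 kWh
Total energy = 14.49 + 0.7116 + 44.97 + 1.336 + 16.93 = 78.44 kWh
Cost = 78.44 kWh × €0.196 = €15.37 ≈ €15

€15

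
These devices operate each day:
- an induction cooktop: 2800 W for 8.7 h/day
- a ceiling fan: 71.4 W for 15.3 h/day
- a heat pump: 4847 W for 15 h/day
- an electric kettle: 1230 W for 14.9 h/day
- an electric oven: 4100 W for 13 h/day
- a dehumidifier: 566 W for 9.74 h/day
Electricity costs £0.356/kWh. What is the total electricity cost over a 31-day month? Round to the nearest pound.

induction cooktop: 2800 W × 8.7 h × 31 d = 755,160 Wh = 755.2 kWh
ceiling fan: 71.4 W × 15.3 h × 31 d = 33,865 Wh = 33.87 kWh
heat pump: 4847 W × 15 h × 31 d = 2,253,855 Wh = 2,254 kWh
electric kettle: 1230 W × 14.9 h × 31 d = 568,137 Wh = 568.1 kWh
electric oven: 4100 W × 13 h × 31 d = 1,652,300 Wh = 1,652 kWh
dehumidifier: 566 W × 9.74 h × 31 d = 170,898 Wh = 170.9 kWh
Total energy = 755.2 + 33.87 + 2,254 + 568.1 + 1,652 + 170.9 = 5,434 kWh
Cost = 5,434 kWh × £0.356 = £1,934.58 ≈ £1935

£1935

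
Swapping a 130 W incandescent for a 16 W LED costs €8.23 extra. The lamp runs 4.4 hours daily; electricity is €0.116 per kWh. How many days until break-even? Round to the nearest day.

Power saved = 130 − 16 = 114 W
Daily energy saved = 114 W × 4.4 h = 501.6 Wh = 0.5016 kWh
Daily savings = 0.5016 × €0.116 = €0.0582
Payback = €8.23 / €0.0582 per day = 141.4 days

141 days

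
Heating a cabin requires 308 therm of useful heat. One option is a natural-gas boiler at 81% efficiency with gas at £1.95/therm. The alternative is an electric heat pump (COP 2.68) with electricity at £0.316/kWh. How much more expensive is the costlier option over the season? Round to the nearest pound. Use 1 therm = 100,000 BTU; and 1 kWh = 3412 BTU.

£323

Heat load = 308 therm × 100,000 = 30,800,000 BTU
Gas: input = 30,800,000 / 0.81 = 38,024,691 BTU = 380.2 therm → 380.2 × £1.95 = £741.48
Heat pump: 30,800,000 BTU / 3412 = 9,027 kWh heat; / 2.68 = 3,368 kWh in → × £0.316 = £1,064.37
Difference = |£741.48 − £1,064.37| = £322.89 ≈ £323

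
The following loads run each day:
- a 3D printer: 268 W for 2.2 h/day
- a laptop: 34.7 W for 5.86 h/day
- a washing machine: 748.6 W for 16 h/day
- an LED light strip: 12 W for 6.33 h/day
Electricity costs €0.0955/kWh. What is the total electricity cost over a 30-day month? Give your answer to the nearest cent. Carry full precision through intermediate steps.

€36.81

3D printer: 268 W × 2.2 h × 30 d = 17,688 Wh = 17.69 kWh
laptop: 34.7 W × 5.86 h × 30 d = 6,100 Wh = 6.1 kWh
washing machine: 748.6 W × 16 h × 30 d = 359,328 Wh = 359.3 kWh
LED light strip: 12 W × 6.33 h × 30 d = 2,279 Wh = 2.279 kWh
Total energy = 17.69 + 6.1 + 359.3 + 2.279 = 385.4 kWh
Cost = 385.4 kWh × €0.0955 = €36.81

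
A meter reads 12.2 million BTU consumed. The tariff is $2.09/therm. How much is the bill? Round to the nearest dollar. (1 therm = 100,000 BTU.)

$255

12.2 million BTU × (10 therm/million BTU) = 122 therm
Cost = 122 therm × $2.09/therm = $254.98 ≈ $255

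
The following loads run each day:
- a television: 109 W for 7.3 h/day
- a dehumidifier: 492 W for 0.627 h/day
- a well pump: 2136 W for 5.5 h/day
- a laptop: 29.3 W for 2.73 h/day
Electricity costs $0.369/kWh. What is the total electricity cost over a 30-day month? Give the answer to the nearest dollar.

$143

television: 109 W × 7.3 h × 30 d = 23,871 Wh = 23.87 kWh
dehumidifier: 492 W × 0.627 h × 30 d = 9,255 Wh = 9.255 kWh
well pump: 2136 W × 5.5 h × 30 d = 352,440 Wh = 352.4 kWh
laptop: 29.3 W × 2.73 h × 30 d = 2,400 Wh = 2.4 kWh
Total energy = 23.87 + 9.255 + 352.4 + 2.4 = 388 kWh
Cost = 388 kWh × $0.369 = $143.16 ≈ $143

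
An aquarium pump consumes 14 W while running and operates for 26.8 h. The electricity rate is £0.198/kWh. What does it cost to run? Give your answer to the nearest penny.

£0.07

Energy = 14 W × 26.8 h = 375 Wh = 0.3752 kWh
Cost = 0.3752 kWh × £0.198/kWh = £0.07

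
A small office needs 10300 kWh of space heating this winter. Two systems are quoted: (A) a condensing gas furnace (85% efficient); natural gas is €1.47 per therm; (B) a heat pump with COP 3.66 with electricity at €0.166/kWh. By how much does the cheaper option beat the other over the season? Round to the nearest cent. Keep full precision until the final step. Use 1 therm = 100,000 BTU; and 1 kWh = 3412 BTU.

€140.62

Heat load = 10300 kWh × 3412 = 35,143,600 BTU
Gas: input = 35,143,600 / 0.85 = 41,345,412 BTU = 413.5 therm → 413.5 × €1.47 = €607.78
Heat pump: 35,143,600 BTU / 3412 = 10,300 kWh heat; / 3.66 = 2,814 kWh in → × €0.166 = €467.16
Difference = |€607.78 − €467.16| = €140.62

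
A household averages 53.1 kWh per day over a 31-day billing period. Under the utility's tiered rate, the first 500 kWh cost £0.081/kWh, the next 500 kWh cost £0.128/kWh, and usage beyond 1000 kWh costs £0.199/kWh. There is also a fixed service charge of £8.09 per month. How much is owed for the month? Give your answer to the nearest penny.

Usage = 53.1 kWh/day × 31 days = 1646.1 kWh
First 500 kWh × £0.081 = £40.50
Next 500 kWh × £0.128 = £64.00
Remaining 646.1 kWh × £0.199 = £128.57
Energy charge = £233.07; + service £8.09 = £241.16

£241.16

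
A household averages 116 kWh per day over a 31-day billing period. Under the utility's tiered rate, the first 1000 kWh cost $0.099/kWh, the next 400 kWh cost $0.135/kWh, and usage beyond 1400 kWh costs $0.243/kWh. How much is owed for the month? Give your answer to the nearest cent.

$686.63

Usage = 116 kWh/day × 31 days = 3596 kWh
First 1000 kWh × $0.099 = $99.00
Next 400 kWh × $0.135 = $54.00
Remaining 2196 kWh × $0.243 = $533.63
Total = $686.63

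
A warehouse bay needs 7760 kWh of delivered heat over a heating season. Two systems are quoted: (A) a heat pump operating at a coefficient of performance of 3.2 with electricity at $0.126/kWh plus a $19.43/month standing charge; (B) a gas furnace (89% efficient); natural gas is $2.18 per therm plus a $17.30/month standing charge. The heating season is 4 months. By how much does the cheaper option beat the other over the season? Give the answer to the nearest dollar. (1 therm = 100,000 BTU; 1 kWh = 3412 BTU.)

$334

Heat load = 7760 kWh × 3412 = 26,477,120 BTU
Gas: input = 26,477,120 / 0.89 = 29,749,573 BTU = 297.5 therm → 297.5 × $2.18 = $648.54; + 4 × $17.30 standing = $717.74
Heat pump: 26,477,120 BTU / 3412 = 7,760 kWh heat; / 3.2 = 2,425 kWh in → × $0.126 = $305.55; + 4 × $19.43 standing = $383.27
Difference = |$717.74 − $383.27| = $334.47 ≈ $334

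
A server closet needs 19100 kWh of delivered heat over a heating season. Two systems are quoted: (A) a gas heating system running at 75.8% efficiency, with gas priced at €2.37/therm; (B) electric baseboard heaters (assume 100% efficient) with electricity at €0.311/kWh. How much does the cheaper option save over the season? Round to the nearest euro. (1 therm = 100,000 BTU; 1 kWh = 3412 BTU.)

€3902

Heat load = 19100 kWh × 3412 = 65,169,200 BTU
Gas: input = 65,169,200 / 0.758 = 85,975,198 BTU = 859.8 therm → 859.8 × €2.37 = €2,037.61
Electric: 65,169,200 BTU / 3412 = 19,100 kWh → × €0.311 = €5,940.10
Difference = |€2,037.61 − €5,940.10| = €3,902.49 ≈ €3902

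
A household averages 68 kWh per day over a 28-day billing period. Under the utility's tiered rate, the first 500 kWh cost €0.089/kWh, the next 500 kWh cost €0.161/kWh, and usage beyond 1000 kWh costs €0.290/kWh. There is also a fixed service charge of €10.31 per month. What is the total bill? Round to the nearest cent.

€397.47

Usage = 68 kWh/day × 28 days = 1904 kWh
First 500 kWh × €0.089 = €44.50
Next 500 kWh × €0.161 = €80.50
Remaining 904 kWh × €0.290 = €262.16
Energy charge = €387.16; + service €10.31 = €397.47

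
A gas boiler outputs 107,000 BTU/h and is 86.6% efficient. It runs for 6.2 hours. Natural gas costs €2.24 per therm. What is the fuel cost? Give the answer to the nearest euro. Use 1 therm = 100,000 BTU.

Heat delivered = 107,000 BTU/h × 6.2 h = 663,400 BTU
Gas input = 663,400 / 0.866 = 766,051 BTU
= 766,051 / 100,000 = 7.661 therm
Cost = 7.661 × €2.24/therm = €17.16 ≈ €17

€17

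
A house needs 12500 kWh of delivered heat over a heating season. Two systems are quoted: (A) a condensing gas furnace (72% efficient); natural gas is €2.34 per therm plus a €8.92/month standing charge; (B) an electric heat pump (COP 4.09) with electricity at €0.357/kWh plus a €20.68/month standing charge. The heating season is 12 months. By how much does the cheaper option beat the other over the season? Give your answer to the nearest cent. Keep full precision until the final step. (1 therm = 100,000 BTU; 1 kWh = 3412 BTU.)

Heat load = 12500 kWh × 3412 = 42,650,000 BTU
Gas: input = 42,650,000 / 0.72 = 59,236,111 BTU = 592.4 therm → 592.4 × €2.34 = €1,386.12; + 12 × €8.92 standing = €1,493.16
Heat pump: 42,650,000 BTU / 3412 = 12,500 kWh heat; / 4.09 = 3,056 kWh in → × €0.357 = €1,091.08; + 12 × €20.68 standing = €1,339.24
Difference = |€1,493.16 − €1,339.24| = €153.93

€153.93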